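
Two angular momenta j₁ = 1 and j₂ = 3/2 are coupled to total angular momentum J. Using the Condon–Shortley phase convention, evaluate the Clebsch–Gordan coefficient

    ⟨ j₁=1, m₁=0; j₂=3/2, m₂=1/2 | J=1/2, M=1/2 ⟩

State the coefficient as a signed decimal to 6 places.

j₁+j₂−J=2  J+j₁−j₂=0  J−j₁+j₂=1  j₁+j₂+J+1=4
(j₁±m₁, j₂±m₂, J±M) = (1,1,2,1,1,0)
P² = 1/3
sum k=1..1:
  [1] −1/1 = -1
S = -1
C² = P²·S² = 1/3 ; C = -0.577350

−√(1/3) = -0.577350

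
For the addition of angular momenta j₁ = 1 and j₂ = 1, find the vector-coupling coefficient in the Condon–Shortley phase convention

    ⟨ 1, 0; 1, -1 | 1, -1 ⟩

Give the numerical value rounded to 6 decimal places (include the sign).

√[3·1!1!1!/4! · 1!1!0!2!0!2!] = √(1/2)
  +(−1)^0/∏(0,1,1,0,0,1)! = 1  (running 1)
⟨..|..⟩ = √(1/2)·(1) = +0.707107

+0.707107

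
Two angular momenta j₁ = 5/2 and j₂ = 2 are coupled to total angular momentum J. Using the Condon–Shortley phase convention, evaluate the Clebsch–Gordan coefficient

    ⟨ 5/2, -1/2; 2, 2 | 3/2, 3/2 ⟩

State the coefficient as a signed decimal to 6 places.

j₁+j₂−J=3  J+j₁−j₂=2  J−j₁+j₂=1  j₁+j₂+J+1=7
(j₁±m₁, j₂±m₂, J±M) = (2,3,4,0,3,0)
P² = 576/35
sum k=3..3:
  [3] −1/12 = -1/12
S = -1/12
C² = P²·S² = 4/35 ; C = -0.338062

−√(4/35) = -0.338062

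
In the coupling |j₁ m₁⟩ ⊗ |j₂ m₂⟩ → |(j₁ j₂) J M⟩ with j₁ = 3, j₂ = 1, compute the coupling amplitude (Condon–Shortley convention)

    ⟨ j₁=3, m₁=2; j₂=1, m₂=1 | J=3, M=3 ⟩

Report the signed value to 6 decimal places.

−√(1/4) ≈ -0.500000

√[7·1!5!1!/8! · 5!1!2!0!6!0!] = √(3600)
  +(−1)^1/∏(1,0,0,1,5,0)! = -1/120  (running -1/120)
⟨..|..⟩ = √(3600)·(-1/120) = -0.500000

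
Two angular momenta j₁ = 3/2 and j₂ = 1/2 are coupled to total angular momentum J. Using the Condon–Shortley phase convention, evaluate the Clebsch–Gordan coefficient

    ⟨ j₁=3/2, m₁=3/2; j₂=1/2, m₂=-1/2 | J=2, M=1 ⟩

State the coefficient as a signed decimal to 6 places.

triangle: 0!*3!*1!/5! = 6/120
(j±m)!: 3!*0!*0!*1!*3!*1! = 36
prefactor² = (2J+1)*Δ*N² = 9
  k=0: +1/(0!*0!*0!*0!*3!*1!) = 1/6
Σ = 1/6  ⇒  CG² = 9*1/6² = 1/4
CG = +√(1/4) = +0.500000

+0.500000  (= +√(1/4))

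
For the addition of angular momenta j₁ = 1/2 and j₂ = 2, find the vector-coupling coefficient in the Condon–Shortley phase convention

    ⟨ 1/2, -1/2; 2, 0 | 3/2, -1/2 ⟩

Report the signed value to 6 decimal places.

-0.632456

triangle: 1!×0!×3!/5! = 6/120
(j±m)!: 0!×1!×2!×2!×1!×2! = 8
prefactor² = (2J+1)×Δ×N² = 8/5
  k=1: −1/(1!×0!×0!×1!×0!×2!) = -1/2
Σ = -1/2  ⇒  CG² = 8/5×(-1/2)² = 2/5
CG = −√(2/5) = -0.632456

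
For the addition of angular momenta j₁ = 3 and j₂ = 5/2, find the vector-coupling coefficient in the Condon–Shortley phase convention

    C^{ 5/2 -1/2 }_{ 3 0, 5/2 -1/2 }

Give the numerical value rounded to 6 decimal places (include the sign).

triangle: 3!*3!*2!/9! = 72/362880
(j±m)!: 3!*3!*2!*3!*2!*3! = 5184
prefactor² = (2J+1)*Δ*N² = 216/35
  k=0: +1/(0!*3!*3!*2!*0!*0!) = 1/72
  k=1: −1/(1!*2!*2!*1!*1!*1!) = -1/4
  k=2: +1/(2!*1!*1!*0!*2!*2!) = 1/8
Σ = -1/9  ⇒  CG² = 216/35*(-1/9)² = 8/105
CG = −√(8/105) = -0.276026

-0.276026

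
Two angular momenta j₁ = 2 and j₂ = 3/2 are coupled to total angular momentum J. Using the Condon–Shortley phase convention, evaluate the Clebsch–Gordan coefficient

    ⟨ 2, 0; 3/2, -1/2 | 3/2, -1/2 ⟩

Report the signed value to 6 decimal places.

-0.447214  (= −√(1/5))

√[4·2!2!1!/6! · 2!2!1!2!1!2!] = √(16/45)
  +(−1)^0/∏(0,2,2,1,0,0)! = 1/4  (running 1/4)
  +(−1)^1/∏(1,1,1,0,1,1)! = -1  (running -3/4)
⟨..|..⟩ = √(16/45)·(-3/4) = -0.447214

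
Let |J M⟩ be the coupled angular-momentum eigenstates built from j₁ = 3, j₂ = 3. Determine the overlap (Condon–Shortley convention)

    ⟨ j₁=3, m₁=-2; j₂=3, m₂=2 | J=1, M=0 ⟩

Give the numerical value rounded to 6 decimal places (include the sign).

√[3·5!1!1!/8! · 1!5!5!1!1!1!] = √(900/7)
  +(−1)^4/∏(4,1,1,1,0,0)! = 1/24  (running 1/24)
  +(−1)^5/∏(5,0,0,0,1,1)! = -1/120  (running 1/30)
⟨..|..⟩ = √(900/7)·(1/30) = +0.377964

+√(1/7) = +0.377964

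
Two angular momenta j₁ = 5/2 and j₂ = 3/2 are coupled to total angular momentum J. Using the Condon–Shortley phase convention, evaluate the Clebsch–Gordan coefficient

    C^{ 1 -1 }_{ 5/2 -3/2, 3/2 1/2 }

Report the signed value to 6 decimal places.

+√(3/10) = +0.547723

j₁+j₂−J=3  J+j₁−j₂=2  J−j₁+j₂=0  j₁+j₂+J+1=6
(j₁±m₁, j₂±m₂, J±M) = (1,4,2,1,0,2)
P² = 24/5
sum k=2..2:
  [2] +1/4 = 1/4
S = 1/4
C² = P²·S² = 3/10 ; C = +0.547723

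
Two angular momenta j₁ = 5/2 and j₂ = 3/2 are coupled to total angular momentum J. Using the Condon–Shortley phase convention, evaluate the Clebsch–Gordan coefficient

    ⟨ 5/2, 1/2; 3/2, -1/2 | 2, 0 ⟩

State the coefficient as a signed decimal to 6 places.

j₁+j₂−J=2  J+j₁−j₂=3  J−j₁+j₂=1  j₁+j₂+J+1=7
(j₁±m₁, j₂±m₂, J±M) = (3,2,1,2,2,2)
P² = 8/7
sum k=0..1:
  [0] +1/4 = 1/4
  [1] −1/2 = -1/2
S = -1/4
C² = P²·S² = 1/14 ; C = -0.267261

-0.267261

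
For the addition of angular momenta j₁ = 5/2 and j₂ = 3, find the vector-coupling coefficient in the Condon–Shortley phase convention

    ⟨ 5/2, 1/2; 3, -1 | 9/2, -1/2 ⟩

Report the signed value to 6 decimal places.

+0.480500  (= +√(160/693))

j₁+j₂−J=1  J+j₁−j₂=4  J−j₁+j₂=5  j₁+j₂+J+1=11
(j₁±m₁, j₂±m₂, J±M) = (3,2,2,4,4,5)
P² = 92160/77
sum k=0..1:
  [0] +1/48 = 1/48
  [1] −1/144 = -1/144
S = 1/72
C² = P²·S² = 160/693 ; C = +0.480500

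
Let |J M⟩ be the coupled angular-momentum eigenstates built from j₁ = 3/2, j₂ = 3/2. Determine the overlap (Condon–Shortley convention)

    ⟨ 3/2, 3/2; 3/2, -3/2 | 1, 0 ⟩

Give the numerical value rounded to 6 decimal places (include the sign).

triangle: 2!×1!×1!/5! = 2/120
(j±m)!: 3!×0!×0!×3!×1!×1! = 36
prefactor² = (2J+1)×Δ×N² = 9/5
  k=0: +1/(0!×2!×0!×0!×1!×1!) = 1/2
Σ = 1/2  ⇒  CG² = 9/5×1/2² = 9/20
CG = +√(9/20) = +0.670820

+√(9/20) ≈ +0.670820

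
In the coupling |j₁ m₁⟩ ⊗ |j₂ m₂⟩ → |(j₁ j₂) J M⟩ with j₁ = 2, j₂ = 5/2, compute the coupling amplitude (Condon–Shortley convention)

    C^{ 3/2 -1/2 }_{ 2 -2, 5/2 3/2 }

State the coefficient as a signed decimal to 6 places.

-0.552052

√[4·3!1!2!/7! · 0!4!4!1!1!2!] = √(384/35)
  +(−1)^3/∏(3,0,1,1,0,1)! = -1/6  (running -1/6)
⟨..|..⟩ = √(384/35)·(-1/6) = -0.552052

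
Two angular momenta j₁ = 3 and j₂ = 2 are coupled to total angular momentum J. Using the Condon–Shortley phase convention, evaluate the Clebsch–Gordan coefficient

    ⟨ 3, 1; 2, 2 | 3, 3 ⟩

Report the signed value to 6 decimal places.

+0.408248  (= +√(1/6))

j₁+j₂−J=2  J+j₁−j₂=4  J−j₁+j₂=2  j₁+j₂+J+1=9
(j₁±m₁, j₂±m₂, J±M) = (4,2,4,0,6,0)
P² = 1536
sum k=2..2:
  [2] +1/96 = 1/96
S = 1/96
C² = P²·S² = 1/6 ; C = +0.408248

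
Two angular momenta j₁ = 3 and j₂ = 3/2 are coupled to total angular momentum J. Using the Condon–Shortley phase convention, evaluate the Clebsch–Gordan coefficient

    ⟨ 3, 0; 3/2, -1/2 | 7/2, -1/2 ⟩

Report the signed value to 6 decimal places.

j₁+j₂−J=1  J+j₁−j₂=5  J−j₁+j₂=2  j₁+j₂+J+1=9
(j₁±m₁, j₂±m₂, J±M) = (3,3,1,2,3,4)
P² = 384/7
sum k=0..1:
  [0] +1/12 = 1/12
  [1] −1/24 = -1/24
S = 1/24
C² = P²·S² = 2/21 ; C = +0.308607

+0.308607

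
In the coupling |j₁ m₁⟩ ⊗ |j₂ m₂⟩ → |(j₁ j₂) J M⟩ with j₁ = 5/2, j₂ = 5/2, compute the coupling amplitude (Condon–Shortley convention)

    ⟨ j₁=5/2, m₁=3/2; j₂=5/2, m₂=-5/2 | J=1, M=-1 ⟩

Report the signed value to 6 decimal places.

√[3·4!1!1!/7! · 4!1!0!5!0!2!] = √(576/7)
  +(−1)^0/∏(0,4,1,0,0,1)! = 1/24  (running 1/24)
⟨..|..⟩ = √(576/7)·(1/24) = +0.377964

+0.377964  (= +√(1/7))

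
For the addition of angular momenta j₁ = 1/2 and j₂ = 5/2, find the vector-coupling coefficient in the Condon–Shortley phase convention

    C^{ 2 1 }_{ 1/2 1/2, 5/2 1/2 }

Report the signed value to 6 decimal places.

+0.577350  (= +√(1/3))

triangle: 1!×0!×4!/6! = 24/720
(j±m)!: 1!×0!×3!×2!×3!×1! = 72
prefactor² = (2J+1)×Δ×N² = 12
  k=0: +1/(0!×1!×0!×3!×0!×1!) = 1/6
Σ = 1/6  ⇒  CG² = 12×1/6² = 1/3
CG = +√(1/3) = +0.577350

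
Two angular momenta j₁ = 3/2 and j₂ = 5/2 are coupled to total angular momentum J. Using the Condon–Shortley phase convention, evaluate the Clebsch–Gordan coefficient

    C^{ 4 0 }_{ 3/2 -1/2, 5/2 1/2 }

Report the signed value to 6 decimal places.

triangle: 0!*3!*5!/9! = 720/362880
(j±m)!: 1!*2!*3!*2!*4!*4! = 13824
prefactor² = (2J+1)*Δ*N² = 1728/7
  k=0: +1/(0!*0!*2!*3!*1!*2!) = 1/24
Σ = 1/24  ⇒  CG² = 1728/7*1/24² = 3/7
CG = +√(3/7) = +0.654654

+√(3/7) = +0.654654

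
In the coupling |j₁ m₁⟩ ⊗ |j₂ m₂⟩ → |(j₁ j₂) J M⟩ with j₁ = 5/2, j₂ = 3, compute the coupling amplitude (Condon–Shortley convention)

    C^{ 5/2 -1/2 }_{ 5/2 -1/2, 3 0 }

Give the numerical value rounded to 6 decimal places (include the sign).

+0.276026  (= +√(8/105))

triangle: 3!·2!·3!/9! = 72/362880
(j±m)!: 2!·3!·3!·3!·2!·3! = 5184
prefactor² = (2J+1)·Δ·N² = 216/35
  k=1: −1/(1!·2!·2!·2!·0!·1!) = -1/8
  k=2: +1/(2!·1!·1!·1!·1!·2!) = 1/4
  k=3: −1/(3!·0!·0!·0!·2!·3!) = -1/72
Σ = 1/9  ⇒  CG² = 216/35·1/9² = 8/105
CG = +√(8/105) = +0.276026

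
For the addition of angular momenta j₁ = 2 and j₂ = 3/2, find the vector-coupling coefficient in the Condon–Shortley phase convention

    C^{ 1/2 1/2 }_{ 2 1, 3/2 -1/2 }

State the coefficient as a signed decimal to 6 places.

√[2·3!1!0!/5! · 3!1!1!2!1!0!] = √(6/5)
  +(−1)^1/∏(1,2,0,0,1,0)! = -1/2  (running -1/2)
⟨..|..⟩ = √(6/5)·(-1/2) = -0.547723

-0.547723  (= −√(3/10))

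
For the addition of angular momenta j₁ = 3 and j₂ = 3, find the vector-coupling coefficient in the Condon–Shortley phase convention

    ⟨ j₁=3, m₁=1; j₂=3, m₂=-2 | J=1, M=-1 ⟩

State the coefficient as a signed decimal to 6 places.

−√(5/28) = -0.422577

√[3·5!1!1!/8! · 4!2!1!5!0!2!] = √(720/7)
  +(−1)^1/∏(1,4,1,0,0,1)! = -1/24  (running -1/24)
⟨..|..⟩ = √(720/7)·(-1/24) = -0.422577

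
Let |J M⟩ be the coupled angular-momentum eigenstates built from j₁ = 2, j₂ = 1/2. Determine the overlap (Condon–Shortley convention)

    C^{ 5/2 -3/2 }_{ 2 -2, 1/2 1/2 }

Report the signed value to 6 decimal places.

+0.447214  (= +√(1/5))

√[6·0!4!1!/6! · 0!4!1!0!1!4!] = √(576/5)
  +(−1)^0/∏(0,0,4,1,0,0)! = 1/24  (running 1/24)
⟨..|..⟩ = √(576/5)·(1/24) = +0.447214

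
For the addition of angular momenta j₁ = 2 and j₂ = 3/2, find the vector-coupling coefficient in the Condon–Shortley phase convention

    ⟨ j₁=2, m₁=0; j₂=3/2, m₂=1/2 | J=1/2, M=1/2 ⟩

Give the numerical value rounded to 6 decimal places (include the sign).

+√(1/5) ≈ +0.447214

j₁+j₂−J=3  J+j₁−j₂=1  J−j₁+j₂=0  j₁+j₂+J+1=5
(j₁±m₁, j₂±m₂, J±M) = (2,2,2,1,1,0)
P² = 4/5
sum k=2..2:
  [2] +1/2 = 1/2
S = 1/2
C² = P²·S² = 1/5 ; C = +0.447214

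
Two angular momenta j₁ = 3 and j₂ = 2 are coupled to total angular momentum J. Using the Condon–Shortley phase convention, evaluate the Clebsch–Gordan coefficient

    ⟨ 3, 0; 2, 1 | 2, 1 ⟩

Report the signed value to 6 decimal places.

+0.534522

triangle: 3!×3!×1!/8! = 36/40320
(j±m)!: 3!×3!×3!×1!×3!×1! = 1296
prefactor² = (2J+1)×Δ×N² = 81/14
  k=2: +1/(2!×1!×1!×1!×2!×0!) = 1/4
  k=3: −1/(3!×0!×0!×0!×3!×1!) = -1/36
Σ = 2/9  ⇒  CG² = 81/14×2/9² = 2/7
CG = +√(2/7) = +0.534522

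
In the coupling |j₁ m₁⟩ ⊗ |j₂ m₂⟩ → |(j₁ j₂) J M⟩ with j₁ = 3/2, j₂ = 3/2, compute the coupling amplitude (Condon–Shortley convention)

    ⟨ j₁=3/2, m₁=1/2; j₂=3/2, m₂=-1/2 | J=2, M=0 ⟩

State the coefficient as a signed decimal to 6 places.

+√(1/4) = +0.500000

triangle: 1!×2!×2!/6! = 4/720
(j±m)!: 2!×1!×1!×2!×2!×2! = 16
prefactor² = (2J+1)×Δ×N² = 4/9
  k=0: +1/(0!×1!×1!×1!×1!×1!) = 1
  k=1: −1/(1!×0!×0!×0!×2!×2!) = -1/4
Σ = 3/4  ⇒  CG² = 4/9×3/4² = 1/4
CG = +√(1/4) = +0.500000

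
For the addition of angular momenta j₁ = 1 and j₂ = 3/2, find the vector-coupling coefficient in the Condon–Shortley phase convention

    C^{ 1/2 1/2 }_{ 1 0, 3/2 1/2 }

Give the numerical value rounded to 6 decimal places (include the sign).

√[2·2!0!1!/4! · 1!1!2!1!1!0!] = √(1/3)
  +(−1)^1/∏(1,1,0,1,0,0)! = -1  (running -1)
⟨..|..⟩ = √(1/3)·(-1) = -0.577350

−√(1/3) = -0.577350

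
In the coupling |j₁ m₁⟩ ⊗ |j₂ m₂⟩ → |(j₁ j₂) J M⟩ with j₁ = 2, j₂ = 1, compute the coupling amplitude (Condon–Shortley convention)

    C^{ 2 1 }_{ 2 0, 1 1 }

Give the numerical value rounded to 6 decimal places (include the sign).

−√(1/2) = -0.707107

triangle: 1!·3!·1!/6! = 6/720
(j±m)!: 2!·2!·2!·0!·3!·1! = 48
prefactor² = (2J+1)·Δ·N² = 2
  k=1: −1/(1!·0!·1!·1!·2!·0!) = -1/2
Σ = -1/2  ⇒  CG² = 2·(-1/2)² = 1/2
CG = −√(1/2) = -0.707107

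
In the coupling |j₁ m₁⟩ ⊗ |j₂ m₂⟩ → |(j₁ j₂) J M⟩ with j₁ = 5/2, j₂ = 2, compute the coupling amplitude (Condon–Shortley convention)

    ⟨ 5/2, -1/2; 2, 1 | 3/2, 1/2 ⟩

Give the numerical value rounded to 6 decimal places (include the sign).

+√(5/21) = +0.487950

√[4·3!2!1!/7! · 2!3!3!1!2!1!] = √(48/35)
  +(−1)^2/∏(2,1,1,1,1,0)! = 1/2  (running 1/2)
  +(−1)^3/∏(3,0,0,0,2,1)! = -1/12  (running 5/12)
⟨..|..⟩ = √(48/35)·(5/12) = +0.487950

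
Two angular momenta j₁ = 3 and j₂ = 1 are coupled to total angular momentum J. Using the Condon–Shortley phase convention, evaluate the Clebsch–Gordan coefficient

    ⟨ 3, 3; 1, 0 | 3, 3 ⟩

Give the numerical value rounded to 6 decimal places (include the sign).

+0.866025  (= +√(3/4))

j₁+j₂−J=1  J+j₁−j₂=5  J−j₁+j₂=1  j₁+j₂+J+1=8
(j₁±m₁, j₂±m₂, J±M) = (6,0,1,1,6,0)
P² = 10800
sum k=0..0:
  [0] +1/120 = 1/120
S = 1/120
C² = P²·S² = 3/4 ; C = +0.866025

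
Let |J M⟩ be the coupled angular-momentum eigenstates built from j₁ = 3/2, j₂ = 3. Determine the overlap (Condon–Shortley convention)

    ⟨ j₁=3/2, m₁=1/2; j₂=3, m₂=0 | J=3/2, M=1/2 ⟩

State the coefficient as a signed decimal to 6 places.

√[4·3!0!3!/7! · 2!1!3!3!2!1!] = √(144/35)
  +(−1)^1/∏(1,2,0,2,0,1)! = -1/4  (running -1/4)
⟨..|..⟩ = √(144/35)·(-1/4) = -0.507093

−√(9/35) = -0.507093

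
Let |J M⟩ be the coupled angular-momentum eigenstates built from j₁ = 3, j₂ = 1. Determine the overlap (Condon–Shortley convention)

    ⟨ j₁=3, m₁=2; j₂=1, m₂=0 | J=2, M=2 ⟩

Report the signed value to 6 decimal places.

−√(5/21) = -0.487950

j₁+j₂−J=2  J+j₁−j₂=4  J−j₁+j₂=0  j₁+j₂+J+1=7
(j₁±m₁, j₂±m₂, J±M) = (5,1,1,1,4,0)
P² = 960/7
sum k=1..1:
  [1] −1/24 = -1/24
S = -1/24
C² = P²·S² = 5/21 ; C = -0.487950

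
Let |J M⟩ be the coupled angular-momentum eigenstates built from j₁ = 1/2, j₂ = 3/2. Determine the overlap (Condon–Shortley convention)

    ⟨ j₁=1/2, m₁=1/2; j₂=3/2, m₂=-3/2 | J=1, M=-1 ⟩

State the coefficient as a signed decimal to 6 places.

j₁+j₂−J=1  J+j₁−j₂=0  J−j₁+j₂=2  j₁+j₂+J+1=4
(j₁±m₁, j₂±m₂, J±M) = (1,0,0,3,0,2)
P² = 3
sum k=0..0:
  [0] +1/2 = 1/2
S = 1/2
C² = P²·S² = 3/4 ; C = +0.866025

+√(3/4) = +0.866025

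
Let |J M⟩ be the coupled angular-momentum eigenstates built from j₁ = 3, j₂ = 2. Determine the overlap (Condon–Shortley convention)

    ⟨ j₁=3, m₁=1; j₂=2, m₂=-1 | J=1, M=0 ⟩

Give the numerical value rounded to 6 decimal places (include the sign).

−√(8/35) ≈ -0.478091

j₁+j₂−J=4  J+j₁−j₂=2  J−j₁+j₂=0  j₁+j₂+J+1=7
(j₁±m₁, j₂±m₂, J±M) = (4,2,1,3,1,1)
P² = 288/35
sum k=1..1:
  [1] −1/6 = -1/6
S = -1/6
C² = P²·S² = 8/35 ; C = -0.478091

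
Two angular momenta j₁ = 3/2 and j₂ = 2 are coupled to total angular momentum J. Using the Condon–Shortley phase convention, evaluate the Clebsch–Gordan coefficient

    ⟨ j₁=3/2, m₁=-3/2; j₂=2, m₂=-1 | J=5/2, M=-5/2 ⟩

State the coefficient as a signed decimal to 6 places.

√[6·1!2!3!/7! · 0!3!1!3!0!5!] = √(432/7)
  +(−1)^1/∏(1,0,2,0,0,3)! = -1/12  (running -1/12)
⟨..|..⟩ = √(432/7)·(-1/12) = -0.654654

−√(3/7) ≈ -0.654654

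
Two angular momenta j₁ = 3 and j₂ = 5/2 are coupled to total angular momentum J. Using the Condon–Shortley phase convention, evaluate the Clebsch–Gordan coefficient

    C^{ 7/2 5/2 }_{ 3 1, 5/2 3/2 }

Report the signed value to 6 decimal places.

−√(10/63) = -0.398410

j₁+j₂−J=2  J+j₁−j₂=4  J−j₁+j₂=3  j₁+j₂+J+1=10
(j₁±m₁, j₂±m₂, J±M) = (4,2,4,1,6,1)
P² = 18432/35
sum k=1..2:
  [1] −1/36 = -1/36
  [2] +1/96 = 1/96
S = -5/288
C² = P²·S² = 10/63 ; C = -0.398410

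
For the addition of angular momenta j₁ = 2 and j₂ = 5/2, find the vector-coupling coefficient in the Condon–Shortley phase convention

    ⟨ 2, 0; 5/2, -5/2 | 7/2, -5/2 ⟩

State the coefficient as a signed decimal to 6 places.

j₁+j₂−J=1  J+j₁−j₂=3  J−j₁+j₂=4  j₁+j₂+J+1=9
(j₁±m₁, j₂±m₂, J±M) = (2,2,0,5,1,6)
P² = 7680/7
sum k=0..0:
  [0] +1/48 = 1/48
S = 1/48
C² = P²·S² = 10/21 ; C = +0.690066

+√(10/21) = +0.690066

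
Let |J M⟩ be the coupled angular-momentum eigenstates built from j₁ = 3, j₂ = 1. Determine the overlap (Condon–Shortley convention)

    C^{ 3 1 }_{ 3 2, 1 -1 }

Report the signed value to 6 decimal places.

+√(5/12) = +0.645497

√[7·1!5!1!/8! · 5!1!0!2!4!2!] = √(240)
  +(−1)^0/∏(0,1,1,0,4,1)! = 1/24  (running 1/24)
⟨..|..⟩ = √(240)·(1/24) = +0.645497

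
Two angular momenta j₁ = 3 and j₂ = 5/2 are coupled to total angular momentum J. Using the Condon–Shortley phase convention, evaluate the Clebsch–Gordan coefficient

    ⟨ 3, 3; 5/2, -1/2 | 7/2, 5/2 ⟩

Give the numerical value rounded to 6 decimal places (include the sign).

+√(3/7) ≈ +0.654654

j₁+j₂−J=2  J+j₁−j₂=4  J−j₁+j₂=3  j₁+j₂+J+1=10
(j₁±m₁, j₂±m₂, J±M) = (6,0,2,3,6,1)
P² = 27648/7
sum k=0..0:
  [0] +1/96 = 1/96
S = 1/96
C² = P²·S² = 3/7 ; C = +0.654654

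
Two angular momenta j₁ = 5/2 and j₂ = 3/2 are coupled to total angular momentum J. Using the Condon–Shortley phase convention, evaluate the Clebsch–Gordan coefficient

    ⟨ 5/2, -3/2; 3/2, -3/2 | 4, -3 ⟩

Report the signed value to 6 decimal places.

√[9·0!5!3!/9! · 1!4!0!3!1!7!] = √(12960)
  +(−1)^0/∏(0,0,4,0,1,3)! = 1/144  (running 1/144)
⟨..|..⟩ = √(12960)·(1/144) = +0.790569

+√(5/8) = +0.790569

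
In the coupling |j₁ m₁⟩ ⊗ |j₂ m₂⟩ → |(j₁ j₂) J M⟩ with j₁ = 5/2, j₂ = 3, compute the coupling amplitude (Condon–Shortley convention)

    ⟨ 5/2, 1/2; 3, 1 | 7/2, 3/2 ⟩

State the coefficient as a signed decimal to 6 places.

√[8·2!3!4!/10! · 3!2!4!2!5!2!] = √(3072/35)
  +(−1)^0/∏(0,2,2,4,1,0)! = 1/96  (running 1/96)
  +(−1)^1/∏(1,1,1,3,2,1)! = -1/12  (running -7/96)
  +(−1)^2/∏(2,0,0,2,3,2)! = 1/48  (running -5/96)
⟨..|..⟩ = √(3072/35)·(-5/96) = -0.487950

-0.487950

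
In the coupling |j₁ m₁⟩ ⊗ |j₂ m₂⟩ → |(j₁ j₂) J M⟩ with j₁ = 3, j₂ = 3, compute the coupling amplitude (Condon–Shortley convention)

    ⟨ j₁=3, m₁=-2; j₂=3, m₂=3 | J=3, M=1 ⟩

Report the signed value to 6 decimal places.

-0.577350

j₁+j₂−J=3  J+j₁−j₂=3  J−j₁+j₂=3  j₁+j₂+J+1=10
(j₁±m₁, j₂±m₂, J±M) = (1,5,6,0,4,2)
P² = 1728
sum k=3..3:
  [3] −1/72 = -1/72
S = -1/72
C² = P²·S² = 1/3 ; C = -0.577350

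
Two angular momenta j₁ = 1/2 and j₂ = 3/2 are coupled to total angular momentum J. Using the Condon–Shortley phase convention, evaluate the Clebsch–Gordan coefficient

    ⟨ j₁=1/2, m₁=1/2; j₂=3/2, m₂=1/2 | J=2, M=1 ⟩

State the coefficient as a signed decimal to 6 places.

+√(3/4) ≈ +0.866025

triangle: 0!×1!×3!/5! = 6/120
(j±m)!: 1!×0!×2!×1!×3!×1! = 12
prefactor² = (2J+1)×Δ×N² = 3
  k=0: +1/(0!×0!×0!×2!×1!×1!) = 1/2
Σ = 1/2  ⇒  CG² = 3×1/2² = 3/4
CG = +√(3/4) = +0.866025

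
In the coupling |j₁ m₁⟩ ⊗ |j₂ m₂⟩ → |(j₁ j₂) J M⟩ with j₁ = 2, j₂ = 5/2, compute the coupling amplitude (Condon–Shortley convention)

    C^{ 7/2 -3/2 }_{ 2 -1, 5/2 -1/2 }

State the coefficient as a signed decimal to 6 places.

j₁+j₂−J=1  J+j₁−j₂=3  J−j₁+j₂=4  j₁+j₂+J+1=9
(j₁±m₁, j₂±m₂, J±M) = (1,3,2,3,2,5)
P² = 384/7
sum k=0..1:
  [0] +1/24 = 1/24
  [1] −1/12 = -1/12
S = -1/24
C² = P²·S² = 2/21 ; C = -0.308607

-0.308607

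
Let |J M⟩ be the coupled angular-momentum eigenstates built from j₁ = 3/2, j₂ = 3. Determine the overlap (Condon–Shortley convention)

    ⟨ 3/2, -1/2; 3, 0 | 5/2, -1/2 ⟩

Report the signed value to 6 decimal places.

triangle: 2!*1!*4!/8! = 48/40320
(j±m)!: 1!*2!*3!*3!*2!*3! = 864
prefactor² = (2J+1)*Δ*N² = 216/35
  k=1: −1/(1!*1!*1!*2!*0!*2!) = -1/4
  k=2: +1/(2!*0!*0!*1!*1!*3!) = 1/12
Σ = -1/6  ⇒  CG² = 216/35*(-1/6)² = 6/35
CG = −√(6/35) = -0.414039

-0.414039  (= −√(6/35))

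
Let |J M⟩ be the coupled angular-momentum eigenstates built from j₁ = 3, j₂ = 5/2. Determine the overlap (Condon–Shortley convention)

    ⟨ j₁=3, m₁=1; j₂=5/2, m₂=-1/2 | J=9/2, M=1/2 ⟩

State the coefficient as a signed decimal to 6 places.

+√(160/693) = +0.480500

√[10·1!5!4!/11! · 4!2!2!3!5!4!] = √(92160/77)
  +(−1)^0/∏(0,1,2,2,3,2)! = 1/48  (running 1/48)
  +(−1)^1/∏(1,0,1,1,4,3)! = -1/144  (running 1/72)
⟨..|..⟩ = √(92160/77)·(1/72) = +0.480500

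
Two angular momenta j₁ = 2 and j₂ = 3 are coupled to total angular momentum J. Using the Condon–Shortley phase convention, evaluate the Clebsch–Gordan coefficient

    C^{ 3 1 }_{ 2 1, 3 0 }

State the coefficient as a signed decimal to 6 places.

-0.182574

√[7·2!2!4!/9! · 3!1!3!3!4!2!] = √(96/5)
  +(−1)^0/∏(0,2,1,3,1,1)! = 1/12  (running 1/12)
  +(−1)^1/∏(1,1,0,2,2,2)! = -1/8  (running -1/24)
⟨..|..⟩ = √(96/5)·(-1/24) = -0.182574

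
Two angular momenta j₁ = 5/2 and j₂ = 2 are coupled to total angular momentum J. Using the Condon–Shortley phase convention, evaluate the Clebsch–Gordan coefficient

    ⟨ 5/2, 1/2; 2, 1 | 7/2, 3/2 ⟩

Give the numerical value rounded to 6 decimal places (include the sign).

−√(2/21) ≈ -0.308607

triangle: 1!×4!×3!/9! = 144/362880
(j±m)!: 3!×2!×3!×1!×5!×2! = 17280
prefactor² = (2J+1)×Δ×N² = 384/7
  k=0: +1/(0!×1!×2!×3!×2!×0!) = 1/24
  k=1: −1/(1!×0!×1!×2!×3!×1!) = -1/12
Σ = -1/24  ⇒  CG² = 384/7×(-1/24)² = 2/21
CG = −√(2/21) = -0.308607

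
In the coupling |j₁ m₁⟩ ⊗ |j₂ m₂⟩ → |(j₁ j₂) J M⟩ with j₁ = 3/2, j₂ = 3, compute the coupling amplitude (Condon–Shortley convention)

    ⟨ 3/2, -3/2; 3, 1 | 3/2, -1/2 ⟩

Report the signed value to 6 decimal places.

√[4·3!0!3!/7! · 0!3!4!2!1!2!] = √(576/35)
  +(−1)^3/∏(3,0,0,1,0,2)! = -1/12  (running -1/12)
⟨..|..⟩ = √(576/35)·(-1/12) = -0.338062

-0.338062  (= −√(4/35))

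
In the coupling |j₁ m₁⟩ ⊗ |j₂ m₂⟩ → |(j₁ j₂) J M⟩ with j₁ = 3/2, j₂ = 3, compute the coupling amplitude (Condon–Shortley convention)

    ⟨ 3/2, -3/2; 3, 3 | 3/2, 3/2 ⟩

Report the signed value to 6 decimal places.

-0.755929  (= −√(4/7))

j₁+j₂−J=3  J+j₁−j₂=0  J−j₁+j₂=3  j₁+j₂+J+1=7
(j₁±m₁, j₂±m₂, J±M) = (0,3,6,0,3,0)
P² = 5184/7
sum k=3..3:
  [3] −1/36 = -1/36
S = -1/36
C² = P²·S² = 4/7 ; C = -0.755929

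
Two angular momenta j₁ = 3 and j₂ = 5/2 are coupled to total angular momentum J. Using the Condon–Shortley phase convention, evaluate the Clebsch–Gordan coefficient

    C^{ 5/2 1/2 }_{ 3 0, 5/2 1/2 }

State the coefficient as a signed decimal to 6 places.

√[6·3!3!2!/9! · 3!3!3!2!3!2!] = √(216/35)
  +(−1)^1/∏(1,2,2,2,1,0)! = -1/8  (running -1/8)
  +(−1)^2/∏(2,1,1,1,2,1)! = 1/4  (running 1/8)
  +(−1)^3/∏(3,0,0,0,3,2)! = -1/72  (running 1/9)
⟨..|..⟩ = √(216/35)·(1/9) = +0.276026

+0.276026  (= +√(8/105))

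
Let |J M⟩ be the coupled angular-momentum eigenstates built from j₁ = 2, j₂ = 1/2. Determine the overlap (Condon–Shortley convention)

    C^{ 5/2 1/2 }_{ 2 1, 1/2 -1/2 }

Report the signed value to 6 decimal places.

+0.632456  (= +√(2/5))

√[6·0!4!1!/6! · 3!1!0!1!3!2!] = √(72/5)
  +(−1)^0/∏(0,0,1,0,3,1)! = 1/6  (running 1/6)
⟨..|..⟩ = √(72/5)·(1/6) = +0.632456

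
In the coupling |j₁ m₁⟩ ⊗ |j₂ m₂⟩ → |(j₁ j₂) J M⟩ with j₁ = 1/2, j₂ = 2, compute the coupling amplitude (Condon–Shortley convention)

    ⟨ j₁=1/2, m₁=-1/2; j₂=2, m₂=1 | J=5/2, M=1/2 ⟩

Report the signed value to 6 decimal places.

triangle: 0!×1!×4!/6! = 24/720
(j±m)!: 0!×1!×3!×1!×3!×2! = 72
prefactor² = (2J+1)×Δ×N² = 72/5
  k=0: +1/(0!×0!×1!×3!×0!×1!) = 1/6
Σ = 1/6  ⇒  CG² = 72/5×1/6² = 2/5
CG = +√(2/5) = +0.632456

+0.632456  (= +√(2/5))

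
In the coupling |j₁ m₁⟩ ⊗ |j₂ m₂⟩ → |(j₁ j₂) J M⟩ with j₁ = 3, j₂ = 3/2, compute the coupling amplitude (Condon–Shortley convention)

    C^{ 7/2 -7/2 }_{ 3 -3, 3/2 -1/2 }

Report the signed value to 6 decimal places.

√[8·1!5!2!/9! · 0!6!1!2!0!7!] = √(38400)
  +(−1)^1/∏(1,0,5,0,0,2)! = -1/240  (running -1/240)
⟨..|..⟩ = √(38400)·(-1/240) = -0.816497

-0.816497  (= −√(2/3))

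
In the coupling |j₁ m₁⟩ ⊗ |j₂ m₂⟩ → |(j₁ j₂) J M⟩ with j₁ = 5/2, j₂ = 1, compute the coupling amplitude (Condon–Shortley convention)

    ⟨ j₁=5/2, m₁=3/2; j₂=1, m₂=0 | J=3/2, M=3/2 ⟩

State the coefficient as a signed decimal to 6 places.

-0.516398

j₁+j₂−J=2  J+j₁−j₂=3  J−j₁+j₂=0  j₁+j₂+J+1=6
(j₁±m₁, j₂±m₂, J±M) = (4,1,1,1,3,0)
P² = 48/5
sum k=1..1:
  [1] −1/6 = -1/6
S = -1/6
C² = P²·S² = 4/15 ; C = -0.516398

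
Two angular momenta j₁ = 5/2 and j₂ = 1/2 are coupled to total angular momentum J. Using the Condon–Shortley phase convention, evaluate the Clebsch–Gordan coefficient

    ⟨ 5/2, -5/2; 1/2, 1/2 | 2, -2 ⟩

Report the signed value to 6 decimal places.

triangle: 1!×4!×0!/6! = 24/720
(j±m)!: 0!×5!×1!×0!×0!×4! = 2880
prefactor² = (2J+1)×Δ×N² = 480
  k=1: −1/(1!×0!×4!×0!×0!×0!) = -1/24
Σ = -1/24  ⇒  CG² = 480×(-1/24)² = 5/6
CG = −√(5/6) = -0.912871

-0.912871  (= −√(5/6))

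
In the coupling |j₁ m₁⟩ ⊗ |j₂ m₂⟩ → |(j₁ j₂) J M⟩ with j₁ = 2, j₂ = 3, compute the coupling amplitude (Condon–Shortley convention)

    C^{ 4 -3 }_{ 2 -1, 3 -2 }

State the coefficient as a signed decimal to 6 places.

√[9·1!3!5!/10! · 1!3!1!5!1!7!] = √(6480)
  +(−1)^0/∏(0,1,3,1,0,4)! = 1/144  (running 1/144)
  +(−1)^1/∏(1,0,2,0,1,5)! = -1/240  (running 1/360)
⟨..|..⟩ = √(6480)·(1/360) = +0.223607

+0.223607  (= +√(1/20))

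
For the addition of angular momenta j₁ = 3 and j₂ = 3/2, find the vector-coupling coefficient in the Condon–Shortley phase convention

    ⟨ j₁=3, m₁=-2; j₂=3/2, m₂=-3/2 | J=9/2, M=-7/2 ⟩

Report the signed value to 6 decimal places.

+0.816497

j₁+j₂−J=0  J+j₁−j₂=6  J−j₁+j₂=3  j₁+j₂+J+1=10
(j₁±m₁, j₂±m₂, J±M) = (1,5,0,3,1,8)
P² = 345600
sum k=0..0:
  [0] +1/720 = 1/720
S = 1/720
C² = P²·S² = 2/3 ; C = +0.816497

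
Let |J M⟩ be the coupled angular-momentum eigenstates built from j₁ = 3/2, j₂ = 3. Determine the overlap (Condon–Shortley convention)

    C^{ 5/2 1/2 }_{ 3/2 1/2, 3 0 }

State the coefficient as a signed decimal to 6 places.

-0.414039

triangle: 2!*1!*4!/8! = 48/40320
(j±m)!: 2!*1!*3!*3!*3!*2! = 864
prefactor² = (2J+1)*Δ*N² = 216/35
  k=0: +1/(0!*2!*1!*3!*0!*1!) = 1/12
  k=1: −1/(1!*1!*0!*2!*1!*2!) = -1/4
Σ = -1/6  ⇒  CG² = 216/35*(-1/6)² = 6/35
CG = −√(6/35) = -0.414039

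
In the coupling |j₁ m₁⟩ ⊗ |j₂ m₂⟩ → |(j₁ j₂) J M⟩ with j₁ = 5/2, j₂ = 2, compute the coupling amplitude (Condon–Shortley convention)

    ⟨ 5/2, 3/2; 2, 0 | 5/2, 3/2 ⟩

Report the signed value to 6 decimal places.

−√(1/70) = -0.119523

j₁+j₂−J=2  J+j₁−j₂=3  J−j₁+j₂=2  j₁+j₂+J+1=8
(j₁±m₁, j₂±m₂, J±M) = (4,1,2,2,4,1)
P² = 288/35
sum k=0..1:
  [0] +1/8 = 1/8
  [1] −1/6 = -1/6
S = -1/24
C² = P²·S² = 1/70 ; C = -0.119523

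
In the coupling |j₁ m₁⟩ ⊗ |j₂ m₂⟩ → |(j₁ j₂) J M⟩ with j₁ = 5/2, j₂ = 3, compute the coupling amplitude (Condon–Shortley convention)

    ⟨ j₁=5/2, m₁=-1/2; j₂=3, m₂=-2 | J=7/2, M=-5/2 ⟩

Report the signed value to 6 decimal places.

j₁+j₂−J=2  J+j₁−j₂=3  J−j₁+j₂=4  j₁+j₂+J+1=10
(j₁±m₁, j₂±m₂, J±M) = (2,3,1,5,1,6)
P² = 4608/7
sum k=0..1:
  [0] +1/72 = 1/72
  [1] −1/48 = -1/48
S = -1/144
C² = P²·S² = 2/63 ; C = -0.178174

−√(2/63) ≈ -0.178174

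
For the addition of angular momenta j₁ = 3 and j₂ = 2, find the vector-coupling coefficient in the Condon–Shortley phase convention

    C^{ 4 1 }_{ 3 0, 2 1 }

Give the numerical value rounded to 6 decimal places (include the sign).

-0.462910

√[9·1!5!3!/10! · 3!3!3!1!5!3!] = √(1944/7)
  +(−1)^0/∏(0,1,3,3,2,0)! = 1/72  (running 1/72)
  +(−1)^1/∏(1,0,2,2,3,1)! = -1/24  (running -1/36)
⟨..|..⟩ = √(1944/7)·(-1/36) = -0.462910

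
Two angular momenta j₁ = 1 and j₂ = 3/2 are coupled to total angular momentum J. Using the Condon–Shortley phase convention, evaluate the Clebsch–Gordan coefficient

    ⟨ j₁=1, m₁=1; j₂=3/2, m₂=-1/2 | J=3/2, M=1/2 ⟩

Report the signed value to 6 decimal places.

j₁+j₂−J=1  J+j₁−j₂=1  J−j₁+j₂=2  j₁+j₂+J+1=5
(j₁±m₁, j₂±m₂, J±M) = (2,0,1,2,2,1)
P² = 8/15
sum k=0..0:
  [0] +1/1 = 1
S = 1
C² = P²·S² = 8/15 ; C = +0.730297

+0.730297  (= +√(8/15))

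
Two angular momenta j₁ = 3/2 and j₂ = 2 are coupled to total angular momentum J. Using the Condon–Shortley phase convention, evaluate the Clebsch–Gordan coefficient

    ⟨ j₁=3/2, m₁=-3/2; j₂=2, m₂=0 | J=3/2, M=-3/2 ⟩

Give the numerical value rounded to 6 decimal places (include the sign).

j₁+j₂−J=2  J+j₁−j₂=1  J−j₁+j₂=2  j₁+j₂+J+1=6
(j₁±m₁, j₂±m₂, J±M) = (0,3,2,2,0,3)
P² = 16/5
sum k=2..2:
  [2] +1/4 = 1/4
S = 1/4
C² = P²·S² = 1/5 ; C = +0.447214

+0.447214  (= +√(1/5))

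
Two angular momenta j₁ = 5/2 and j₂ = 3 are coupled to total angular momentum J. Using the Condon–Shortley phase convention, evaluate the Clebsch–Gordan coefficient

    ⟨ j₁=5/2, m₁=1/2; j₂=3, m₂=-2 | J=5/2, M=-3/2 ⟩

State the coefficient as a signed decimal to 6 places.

j₁+j₂−J=3  J+j₁−j₂=2  J−j₁+j₂=3  j₁+j₂+J+1=9
(j₁±m₁, j₂±m₂, J±M) = (3,2,1,5,1,4)
P² = 288/7
sum k=0..1:
  [0] +1/24 = 1/24
  [1] −1/12 = -1/12
S = -1/24
C² = P²·S² = 1/14 ; C = -0.267261

−√(1/14) ≈ -0.267261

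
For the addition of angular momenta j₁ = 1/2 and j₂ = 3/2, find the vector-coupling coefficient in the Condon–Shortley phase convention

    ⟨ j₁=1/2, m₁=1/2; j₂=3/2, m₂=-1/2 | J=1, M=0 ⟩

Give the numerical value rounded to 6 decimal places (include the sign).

triangle: 1!*0!*2!/4! = 2/24
(j±m)!: 1!*0!*1!*2!*1!*1! = 2
prefactor² = (2J+1)*Δ*N² = 1/2
  k=0: +1/(0!*1!*0!*1!*0!*1!) = 1
Σ = 1  ⇒  CG² = 1/2*1² = 1/2
CG = +√(1/2) = +0.707107

+0.707107  (= +√(1/2))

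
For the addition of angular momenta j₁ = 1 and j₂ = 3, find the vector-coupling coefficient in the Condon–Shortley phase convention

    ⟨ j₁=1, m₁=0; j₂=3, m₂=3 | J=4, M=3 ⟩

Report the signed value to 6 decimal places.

√[9·0!2!6!/9! · 1!1!6!0!7!1!] = √(129600)
  +(−1)^0/∏(0,0,1,6,1,0)! = 1/720  (running 1/720)
⟨..|..⟩ = √(129600)·(1/720) = +0.500000

+√(1/4) = +0.500000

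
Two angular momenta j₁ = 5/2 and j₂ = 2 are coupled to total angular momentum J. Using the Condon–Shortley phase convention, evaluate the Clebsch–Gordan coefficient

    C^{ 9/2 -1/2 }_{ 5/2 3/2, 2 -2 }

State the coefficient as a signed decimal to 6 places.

triangle: 0!·5!·4!/10! = 2880/3628800
(j±m)!: 4!·1!·0!·4!·4!·5! = 1658880
prefactor² = (2J+1)·Δ·N² = 92160/7
  k=0: +1/(0!·0!·1!·0!·4!·4!) = 1/576
Σ = 1/576  ⇒  CG² = 92160/7·1/576² = 5/126
CG = +√(5/126) = +0.199205

+√(5/126) = +0.199205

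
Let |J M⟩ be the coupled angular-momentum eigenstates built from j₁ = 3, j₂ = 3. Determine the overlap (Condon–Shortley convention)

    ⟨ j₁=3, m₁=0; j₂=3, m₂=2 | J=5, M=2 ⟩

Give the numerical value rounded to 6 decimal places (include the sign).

triangle: 1!·5!·5!/12! = 14400/479001600
(j±m)!: 3!·3!·5!·1!·7!·3! = 130636800
prefactor² = (2J+1)·Δ·N² = 43200
  k=0: +1/(0!·1!·3!·5!·2!·0!) = 1/1440
  k=1: −1/(1!·0!·2!·4!·3!·1!) = -1/288
Σ = -1/360  ⇒  CG² = 43200·(-1/360)² = 1/3
CG = −√(1/3) = -0.577350

−√(1/3) = -0.577350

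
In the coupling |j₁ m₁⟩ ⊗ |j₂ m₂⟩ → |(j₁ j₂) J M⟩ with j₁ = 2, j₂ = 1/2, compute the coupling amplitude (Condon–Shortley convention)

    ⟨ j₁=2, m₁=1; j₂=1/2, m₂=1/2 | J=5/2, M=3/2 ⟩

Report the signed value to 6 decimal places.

√[6·0!4!1!/6! · 3!1!1!0!4!1!] = √(144/5)
  +(−1)^0/∏(0,0,1,1,3,0)! = 1/6  (running 1/6)
⟨..|..⟩ = √(144/5)·(1/6) = +0.894427

+√(4/5) = +0.894427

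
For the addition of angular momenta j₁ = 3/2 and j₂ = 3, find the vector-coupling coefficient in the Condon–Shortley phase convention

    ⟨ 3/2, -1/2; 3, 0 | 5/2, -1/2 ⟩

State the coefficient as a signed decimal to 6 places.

-0.414039  (= −√(6/35))

√[6·2!1!4!/8! · 1!2!3!3!2!3!] = √(216/35)
  +(−1)^1/∏(1,1,1,2,0,2)! = -1/4  (running -1/4)
  +(−1)^2/∏(2,0,0,1,1,3)! = 1/12  (running -1/6)
⟨..|..⟩ = √(216/35)·(-1/6) = -0.414039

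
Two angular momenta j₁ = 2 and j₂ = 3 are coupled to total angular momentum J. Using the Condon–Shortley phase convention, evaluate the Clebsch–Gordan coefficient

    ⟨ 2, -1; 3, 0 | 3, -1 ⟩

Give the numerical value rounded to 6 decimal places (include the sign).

triangle: 2!*2!*4!/9! = 96/362880
(j±m)!: 1!*3!*3!*3!*2!*4! = 10368
prefactor² = (2J+1)*Δ*N² = 96/5
  k=1: −1/(1!*1!*2!*2!*0!*2!) = -1/8
  k=2: +1/(2!*0!*1!*1!*1!*3!) = 1/12
Σ = -1/24  ⇒  CG² = 96/5*(-1/24)² = 1/30
CG = −√(1/30) = -0.182574

-0.182574  (= −√(1/30))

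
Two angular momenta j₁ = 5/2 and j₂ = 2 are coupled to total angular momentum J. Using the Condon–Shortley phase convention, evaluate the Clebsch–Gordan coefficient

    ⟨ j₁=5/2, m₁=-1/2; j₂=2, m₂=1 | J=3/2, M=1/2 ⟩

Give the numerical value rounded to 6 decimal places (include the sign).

+√(5/21) = +0.487950

j₁+j₂−J=3  J+j₁−j₂=2  J−j₁+j₂=1  j₁+j₂+J+1=7
(j₁±m₁, j₂±m₂, J±M) = (2,3,3,1,2,1)
P² = 48/35
sum k=2..3:
  [2] +1/2 = 1/2
  [3] −1/12 = -1/12
S = 5/12
C² = P²·S² = 5/21 ; C = +0.487950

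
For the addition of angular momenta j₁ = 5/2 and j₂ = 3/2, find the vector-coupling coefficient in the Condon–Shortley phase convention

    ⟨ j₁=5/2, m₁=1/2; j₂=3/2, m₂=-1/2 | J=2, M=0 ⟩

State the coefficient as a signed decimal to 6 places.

−√(1/14) ≈ -0.267261

√[5·2!3!1!/7! · 3!2!1!2!2!2!] = √(8/7)
  +(−1)^0/∏(0,2,2,1,1,0)! = 1/4  (running 1/4)
  +(−1)^1/∏(1,1,1,0,2,1)! = -1/2  (running -1/4)
⟨..|..⟩ = √(8/7)·(-1/4) = -0.267261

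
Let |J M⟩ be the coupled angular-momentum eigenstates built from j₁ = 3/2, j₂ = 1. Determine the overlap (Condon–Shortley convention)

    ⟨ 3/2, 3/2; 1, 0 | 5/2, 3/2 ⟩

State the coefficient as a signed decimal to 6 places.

+√(2/5) = +0.632456

√[6·0!3!2!/6! · 3!0!1!1!4!1!] = √(72/5)
  +(−1)^0/∏(0,0,0,1,3,1)! = 1/6  (running 1/6)
⟨..|..⟩ = √(72/5)·(1/6) = +0.632456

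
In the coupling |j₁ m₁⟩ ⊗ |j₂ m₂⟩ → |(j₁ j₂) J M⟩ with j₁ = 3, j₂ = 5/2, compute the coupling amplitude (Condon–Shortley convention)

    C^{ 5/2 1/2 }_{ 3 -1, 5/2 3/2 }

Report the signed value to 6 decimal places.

+0.169031  (= +√(1/35))

j₁+j₂−J=3  J+j₁−j₂=3  J−j₁+j₂=2  j₁+j₂+J+1=9
(j₁±m₁, j₂±m₂, J±M) = (2,4,4,1,3,2)
P² = 576/35
sum k=2..3:
  [2] +1/8 = 1/8
  [3] −1/12 = -1/12
S = 1/24
C² = P²·S² = 1/35 ; C = +0.169031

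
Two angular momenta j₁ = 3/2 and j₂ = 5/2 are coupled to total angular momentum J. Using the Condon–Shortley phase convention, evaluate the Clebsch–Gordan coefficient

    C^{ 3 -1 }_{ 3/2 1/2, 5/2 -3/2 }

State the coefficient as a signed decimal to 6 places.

triangle: 1!·2!·4!/8! = 48/40320
(j±m)!: 2!·1!·1!·4!·2!·4! = 2304
prefactor² = (2J+1)·Δ·N² = 96/5
  k=0: +1/(0!·1!·1!·1!·1!·3!) = 1/6
  k=1: −1/(1!·0!·0!·0!·2!·4!) = -1/48
Σ = 7/48  ⇒  CG² = 96/5·7/48² = 49/120
CG = +√(49/120) = +0.639010

+0.639010  (= +√(49/120))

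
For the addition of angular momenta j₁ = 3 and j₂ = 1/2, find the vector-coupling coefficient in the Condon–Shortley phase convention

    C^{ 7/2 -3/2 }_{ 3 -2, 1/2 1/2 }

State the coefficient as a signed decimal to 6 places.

triangle: 0!×6!×1!/8! = 720/40320
(j±m)!: 1!×5!×1!×0!×2!×5! = 28800
prefactor² = (2J+1)×Δ×N² = 28800/7
  k=0: +1/(0!×0!×5!×1!×1!×0!) = 1/120
Σ = 1/120  ⇒  CG² = 28800/7×1/120² = 2/7
CG = +√(2/7) = +0.534522

+√(2/7) ≈ +0.534522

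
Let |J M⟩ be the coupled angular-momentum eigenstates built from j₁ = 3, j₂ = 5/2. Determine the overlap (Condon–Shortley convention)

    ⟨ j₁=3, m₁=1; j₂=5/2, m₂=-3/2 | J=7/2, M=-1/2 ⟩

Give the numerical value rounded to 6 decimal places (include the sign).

j₁+j₂−J=2  J+j₁−j₂=4  J−j₁+j₂=3  j₁+j₂+J+1=10
(j₁±m₁, j₂±m₂, J±M) = (4,2,1,4,3,4)
P² = 18432/175
sum k=0..1:
  [0] +1/16 = 1/16
  [1] −1/36 = -1/36
S = 5/144
C² = P²·S² = 8/63 ; C = +0.356348

+√(8/63) ≈ +0.356348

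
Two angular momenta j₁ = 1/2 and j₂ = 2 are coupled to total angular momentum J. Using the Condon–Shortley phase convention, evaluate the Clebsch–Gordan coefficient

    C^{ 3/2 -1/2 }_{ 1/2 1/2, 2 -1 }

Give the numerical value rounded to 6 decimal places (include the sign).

+√(3/5) ≈ +0.774597

triangle: 1!×0!×3!/5! = 6/120
(j±m)!: 1!×0!×1!×3!×1!×2! = 12
prefactor² = (2J+1)×Δ×N² = 12/5
  k=0: +1/(0!×1!×0!×1!×0!×2!) = 1/2
Σ = 1/2  ⇒  CG² = 12/5×1/2² = 3/5
CG = +√(3/5) = +0.774597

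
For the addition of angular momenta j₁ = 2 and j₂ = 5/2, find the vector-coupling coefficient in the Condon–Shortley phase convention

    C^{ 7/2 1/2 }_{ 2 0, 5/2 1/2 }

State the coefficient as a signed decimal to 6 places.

triangle: 1!·3!·4!/9! = 144/362880
(j±m)!: 2!·2!·3!·2!·4!·3! = 6912
prefactor² = (2J+1)·Δ·N² = 768/35
  k=0: +1/(0!·1!·2!·3!·1!·1!) = 1/12
  k=1: −1/(1!·0!·1!·2!·2!·2!) = -1/8
Σ = -1/24  ⇒  CG² = 768/35·(-1/24)² = 4/105
CG = −√(4/105) = -0.195180

-0.195180  (= −√(4/105))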